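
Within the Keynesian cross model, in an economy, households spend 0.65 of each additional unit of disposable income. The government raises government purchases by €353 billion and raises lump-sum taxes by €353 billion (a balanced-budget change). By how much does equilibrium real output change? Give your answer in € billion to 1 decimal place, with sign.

Expenditure multiplier = 1/(1 − MPC) = 1/(1 − 0.65) = 1/0.35 ≈ 2.857.
ΔG contributes k·ΔG = (+€353 billion) / 0.35 ≈ +€1,008.6 billion.
ΔT of +€353 billion changes first-round spending by −c·ΔT = −€229.45 billion, contributing k·(−c·ΔT) = (−€229.45 billion) / 0.35 ≈ −€655.6 billion.
With ΔG = ΔT and no other leakages, the balanced-budget multiplier is 1, so ΔY = ΔG = +€353 billion.

+€353.0 billion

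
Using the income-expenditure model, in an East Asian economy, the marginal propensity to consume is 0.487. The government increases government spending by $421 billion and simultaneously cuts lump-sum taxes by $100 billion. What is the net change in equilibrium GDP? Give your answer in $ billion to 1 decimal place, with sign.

+$915.6 billion

Expenditure multiplier = 1/(1 − MPC) = 1/(1 − 0.487) = 1/0.513 ≈ 1.949.
ΔG contributes k·ΔG = (+$421 billion) / 0.513 ≈ +$820.7 billion.
ΔT of −$100 billion changes first-round spending by −c·ΔT = +$48.7 billion, contributing k·(−c·ΔT) = (+$48.7 billion) / 0.513 ≈ +$94.9 billion.
Net ΔY = k(ΔG − c·ΔT) = (+$469.7 billion) / 0.513 ≈ +$915.6 billion.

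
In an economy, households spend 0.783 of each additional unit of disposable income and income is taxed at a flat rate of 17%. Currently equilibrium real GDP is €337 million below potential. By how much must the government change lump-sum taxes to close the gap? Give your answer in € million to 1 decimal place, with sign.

Spending multiplier = 1/(1 − c(1−t)) = 1/(1 − 0.783×0.83) = 1/0.35011 ≈ 2.856.
Tax multiplier = −c·k = −0.783/0.35011 ≈ −2.236. Need ΔY = +€337 million, so ΔT = ΔY/(−c·k) = −(+€337 million) × 0.35011 / 0.783 ≈ −€150.7 million.
The government should cut lump-sum taxes by €150.7 million.

−€150.7 million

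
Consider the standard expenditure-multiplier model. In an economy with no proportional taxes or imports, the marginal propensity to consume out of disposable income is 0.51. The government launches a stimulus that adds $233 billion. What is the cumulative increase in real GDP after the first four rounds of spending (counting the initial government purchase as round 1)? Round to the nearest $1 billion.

$443 billion

Round 1 adds ΔG = $233 billion; each later round is MPC = 0.51 times the previous.
After 4 rounds: 233 + 118.83 + 60.6033 + 30.907683 = ΔG·(1 − c^4)/(1 − c) = 233 × (1 − 0.06765201)/0.49 ≈ $443 billion.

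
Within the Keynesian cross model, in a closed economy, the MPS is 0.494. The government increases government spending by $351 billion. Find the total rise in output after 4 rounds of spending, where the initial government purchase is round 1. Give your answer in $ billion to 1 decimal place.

MPC = 1 − MPS = 1 − 0.494 = 0.506.
Round 1 adds ΔG = $351 billion; each later round is MPC = 0.506 times the previous.
After 4 rounds: 351 + 177.606 + 89.868636 + 45.473529816 = ΔG·(1 − c^4)/(1 − c) = 351 × (1 − 0.065554433296)/0.494 ≈ $663.9 billion.

$663.9 billion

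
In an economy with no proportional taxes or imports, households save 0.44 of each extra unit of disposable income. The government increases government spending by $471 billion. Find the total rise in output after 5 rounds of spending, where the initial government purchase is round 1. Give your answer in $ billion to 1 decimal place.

$1,011.5 billion

MPC = 1 − MPS = 1 − 0.44 = 0.56.
Round 1 adds ΔG = $471 billion; each later round is MPC = 0.56 times the previous.
After 5 rounds: 471 + 263.76 + 147.7056 + 82.715136 + 46.32047616 = ΔG·(1 − c^5)/(1 − c) = 471 × (1 − 0.0550731776)/0.44 ≈ $1,011.5 billion.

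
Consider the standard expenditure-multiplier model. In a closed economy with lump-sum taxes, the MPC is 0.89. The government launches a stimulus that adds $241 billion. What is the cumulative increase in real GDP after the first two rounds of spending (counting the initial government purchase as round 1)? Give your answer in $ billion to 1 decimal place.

$455.5 billion

Round 1 adds ΔG = $241 billion; each later round is MPC = 0.89 times the previous.
After 2 rounds: 241 + 214.49 = ΔG·(1 − c^2)/(1 − c) = 241 × (1 − 0.7921)/0.11 ≈ $455.5 billion.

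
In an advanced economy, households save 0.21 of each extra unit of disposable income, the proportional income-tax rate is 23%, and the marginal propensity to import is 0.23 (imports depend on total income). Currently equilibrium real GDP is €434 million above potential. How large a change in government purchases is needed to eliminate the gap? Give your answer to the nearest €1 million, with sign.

MPC = 1 − MPS = 1 − 0.21 = 0.79.
Spending multiplier = 1/(1 − c(1−t) + m) = 1/(1 − 0.79×0.77 + 0.23) = 1/0.6217 ≈ 1.608.
Need ΔY = −€434 million, so ΔG = ΔY/k = (−€434 million) × 0.6217 ≈ −€270 million.
The government should cut government purchases by €270 million.

−€270 million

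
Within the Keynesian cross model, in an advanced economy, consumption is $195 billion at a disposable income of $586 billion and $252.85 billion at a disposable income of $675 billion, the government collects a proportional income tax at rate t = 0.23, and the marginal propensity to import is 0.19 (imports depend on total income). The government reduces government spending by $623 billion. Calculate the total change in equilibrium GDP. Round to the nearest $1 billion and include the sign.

MPC = ΔC/ΔYd = (252.85 − 195)/(675 − 586) = 57.85/89 = 0.65.
Spending multiplier = 1/(1 − c(1−t) + m) = 1/(1 − 0.65×0.77 + 0.19) = 1/0.6895 ≈ 1.45.
ΔY = k × ΔG = (−$623 billion) / 0.6895 ≈ −$904 billion.

−$904 billion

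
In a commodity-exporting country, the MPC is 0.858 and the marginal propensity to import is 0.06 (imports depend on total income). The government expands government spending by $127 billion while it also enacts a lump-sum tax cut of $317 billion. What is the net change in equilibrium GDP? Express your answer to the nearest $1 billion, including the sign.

Expenditure multiplier = 1/(1 − c + m) = 1/(1 − 0.858 + 0.06) = 1/0.202 ≈ 4.95.
ΔG contributes k·ΔG = (+$127 billion) / 0.202 ≈ +$628.7 billion.
ΔT of −$317 billion changes first-round spending by −c·ΔT = +$271.986 billion, contributing k·(−c·ΔT) = (+$271.986 billion) / 0.202 ≈ +$1,346.5 billion.
Net ΔY = k(ΔG − c·ΔT) = (+$398.986 billion) / 0.202 ≈ +$1,975 billion.

+$1,975 billion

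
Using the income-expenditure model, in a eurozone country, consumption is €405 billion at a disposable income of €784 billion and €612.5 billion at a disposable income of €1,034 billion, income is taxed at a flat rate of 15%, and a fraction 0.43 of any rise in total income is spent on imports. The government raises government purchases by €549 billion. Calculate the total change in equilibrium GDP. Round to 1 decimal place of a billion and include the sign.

MPC = ΔC/ΔYd = (612.5 − 405)/(1,034 − 784) = 207.5/250 = 0.83.
Spending multiplier = 1/(1 − c(1−t) + m) = 1/(1 − 0.83×0.85 + 0.43) = 1/0.7245 ≈ 1.38.
ΔY = k × ΔG = (+€549 billion) / 0.7245 ≈ +€757.8 billion.

+€757.8 billion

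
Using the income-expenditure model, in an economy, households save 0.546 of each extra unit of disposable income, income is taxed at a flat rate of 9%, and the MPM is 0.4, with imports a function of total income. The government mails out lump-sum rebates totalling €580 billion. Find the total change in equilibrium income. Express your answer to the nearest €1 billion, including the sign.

MPC = 1 − MPS = 1 − 0.546 = 0.454.
A lump-sum tax change of −€580 billion shifts disposable income by +€580 billion; first-round consumption changes by −c × ΔT = −0.454 × (−€580 billion) = +€263.32 billion.
Expenditure multiplier = 1/(1 − c(1−t) + m) = 1/(1 − 0.454×0.91 + 0.4) = 1/0.98686 ≈ 1.013.
The tax multiplier is −c × k ≈ −0.46, so ΔY = k × (−c·ΔT) = (+€263.32 billion) / 0.98686 ≈ +€267 billion.

+€267 billion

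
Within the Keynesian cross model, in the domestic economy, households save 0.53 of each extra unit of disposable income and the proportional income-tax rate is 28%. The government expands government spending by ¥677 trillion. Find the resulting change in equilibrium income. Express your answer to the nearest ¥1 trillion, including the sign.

+¥1,023 trillion

MPC = 1 − MPS = 1 − 0.53 = 0.47.
Government-spending multiplier = 1/(1 − c(1−t)) = 1/(1 − 0.47×0.72) = 1/0.6616 ≈ 1.511.
ΔY = k × ΔG = (+¥677 trillion) / 0.6616 ≈ +¥1,023 trillion.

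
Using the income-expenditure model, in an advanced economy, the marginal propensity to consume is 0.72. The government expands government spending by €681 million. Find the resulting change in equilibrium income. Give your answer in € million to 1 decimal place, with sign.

Expenditure multiplier = 1/(1 − MPC) = 1/(1 − 0.72) = 1/0.28 ≈ 3.571.
ΔY = k × ΔG = (+€681 million) / 0.28 ≈ +€2,432.1 million.

+€2,432.1 million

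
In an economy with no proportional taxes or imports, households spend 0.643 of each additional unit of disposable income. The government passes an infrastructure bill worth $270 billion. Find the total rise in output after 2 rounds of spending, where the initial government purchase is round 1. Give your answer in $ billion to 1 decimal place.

Round 1 adds ΔG = $270 billion; each later round is MPC = 0.643 times the previous.
After 2 rounds: 270 + 173.61 = ΔG·(1 − c^2)/(1 − c) = 270 × (1 − 0.413449)/0.357 ≈ $443.6 billion.

$443.6 billion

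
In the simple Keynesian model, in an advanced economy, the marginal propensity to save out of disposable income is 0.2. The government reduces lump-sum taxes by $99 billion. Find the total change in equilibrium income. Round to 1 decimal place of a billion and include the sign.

+$396.0 billion

MPC = 1 − MPS = 1 − 0.2 = 0.8.
A lump-sum tax change of −$99 billion shifts disposable income by +$99 billion; first-round consumption changes by −c × ΔT = −0.8 × (−$99 billion) = +$79.2 billion.
Expenditure multiplier = 1/(1 − MPC) = 1/(1 − 0.8) = 1/0.2 = 5.
The tax multiplier is −c × k = −4, so ΔY = k × (−c·ΔT) = (+$79.2 billion) / 0.2 = +$396 billion.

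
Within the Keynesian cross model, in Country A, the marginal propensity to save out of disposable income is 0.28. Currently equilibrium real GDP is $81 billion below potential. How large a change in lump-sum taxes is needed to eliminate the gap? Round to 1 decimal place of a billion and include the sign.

−$31.5 billion

MPC = 1 − MPS = 1 − 0.28 = 0.72.
Spending multiplier = 1/(1 − MPC) = 1/(1 − 0.72) = 1/0.28 ≈ 3.571.
Tax multiplier = −c·k = −0.72/0.28 ≈ −2.571. Need ΔY = +$81 billion, so ΔT = ΔY/(−c·k) = −(+$81 billion) × 0.28 / 0.72 = −$31.5 billion.
The government should cut lump-sum taxes by $31.5 billion.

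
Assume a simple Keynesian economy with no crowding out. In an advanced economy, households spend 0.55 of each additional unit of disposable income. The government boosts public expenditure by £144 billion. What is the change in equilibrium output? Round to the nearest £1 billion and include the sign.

+£320 billion

Spending multiplier = 1/(1 − MPC) = 1/(1 − 0.55) = 1/0.45 ≈ 2.222.
ΔY = k × ΔG = (+£144 billion) / 0.45 = +£320 billion.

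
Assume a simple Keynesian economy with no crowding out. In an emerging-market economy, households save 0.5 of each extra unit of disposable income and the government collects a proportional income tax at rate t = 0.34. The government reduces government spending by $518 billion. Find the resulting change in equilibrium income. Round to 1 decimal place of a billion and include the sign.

−$773.1 billion

MPC = 1 − MPS = 1 − 0.5 = 0.5.
Spending multiplier = 1/(1 − c(1−t)) = 1/(1 − 0.5×0.66) = 1/0.67 ≈ 1.493.
ΔY = k × ΔG = (−$518 billion) / 0.67 ≈ −$773.1 billion.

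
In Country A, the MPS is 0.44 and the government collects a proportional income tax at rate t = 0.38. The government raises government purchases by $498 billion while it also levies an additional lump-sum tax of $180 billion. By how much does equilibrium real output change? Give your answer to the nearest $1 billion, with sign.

MPC = 1 − MPS = 1 − 0.44 = 0.56.
Expenditure multiplier = 1/(1 − c(1−t)) = 1/(1 − 0.56×0.62) = 1/0.6528 ≈ 1.532.
ΔG contributes k·ΔG = (+$498 billion) / 0.6528 ≈ +$762.9 billion.
ΔT of +$180 billion changes first-round spending by −c·ΔT = −$100.8 billion, contributing k·(−c·ΔT) = (−$100.8 billion) / 0.6528 ≈ −$154.4 billion.
Net ΔY = k(ΔG − c·ΔT) = (+$397.2 billion) / 0.6528 ≈ +$608 billion.

+$608 billion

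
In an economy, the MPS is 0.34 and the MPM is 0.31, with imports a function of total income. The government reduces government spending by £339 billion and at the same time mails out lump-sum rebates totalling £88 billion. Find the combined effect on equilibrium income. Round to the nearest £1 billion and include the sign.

−£432 billion

MPC = 1 − MPS = 1 − 0.34 = 0.66.
Expenditure multiplier = 1/(1 − c + m) = 1/(1 − 0.66 + 0.31) = 1/0.65 ≈ 1.538.
ΔG contributes k·ΔG = (−£339 billion) / 0.65 ≈ −£521.5 billion.
ΔT of −£88 billion changes first-round spending by −c·ΔT = +£58.08 billion, contributing k·(−c·ΔT) = (+£58.08 billion) / 0.65 ≈ +£89.4 billion.
Net ΔY = k(ΔG − c·ΔT) = (−£280.92 billion) / 0.65 ≈ −£432 billion.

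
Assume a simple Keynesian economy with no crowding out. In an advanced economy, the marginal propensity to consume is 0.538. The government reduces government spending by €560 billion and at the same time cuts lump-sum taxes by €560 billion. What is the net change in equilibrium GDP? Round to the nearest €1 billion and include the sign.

−€560 billion

Expenditure multiplier = 1/(1 − MPC) = 1/(1 − 0.538) = 1/0.462 ≈ 2.165.
ΔG contributes k·ΔG = (−€560 billion) / 0.462 ≈ −€1,212.1 billion.
ΔT of −€560 billion changes first-round spending by −c·ΔT = +€301.28 billion, contributing k·(−c·ΔT) = (+€301.28 billion) / 0.462 ≈ +€652.1 billion.
With ΔG = ΔT and no other leakages, the balanced-budget multiplier is 1, so ΔY = ΔG = −€560 billion.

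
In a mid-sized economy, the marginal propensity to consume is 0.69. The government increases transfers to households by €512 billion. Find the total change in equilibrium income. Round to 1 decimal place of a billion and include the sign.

The transfer change shifts disposable income by +€512 billion, so first-round consumption changes by c·ΔTR = 0.69 × (+€512 billion) = +€353.28 billion.
Expenditure multiplier = 1/(1 − MPC) = 1/(1 − 0.69) = 1/0.31 ≈ 3.226.
The transfer multiplier is c × k ≈ 2.226, so ΔY = k × (c·ΔTR) = (+€353.28 billion) / 0.31 ≈ +€1,139.6 billion.

+€1,139.6 billion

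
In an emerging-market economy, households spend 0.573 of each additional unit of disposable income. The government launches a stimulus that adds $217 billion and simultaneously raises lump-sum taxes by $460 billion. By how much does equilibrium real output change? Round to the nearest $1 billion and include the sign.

−$109 billion

Expenditure multiplier = 1/(1 − MPC) = 1/(1 − 0.573) = 1/0.427 ≈ 2.342.
ΔG contributes k·ΔG = (+$217 billion) / 0.427 ≈ +$508.2 billion.
ΔT of +$460 billion changes first-round spending by −c·ΔT = −$263.58 billion, contributing k·(−c·ΔT) = (−$263.58 billion) / 0.427 ≈ −$617.3 billion.
Net ΔY = k(ΔG − c·ΔT) = (−$46.58 billion) / 0.427 ≈ −$109 billion.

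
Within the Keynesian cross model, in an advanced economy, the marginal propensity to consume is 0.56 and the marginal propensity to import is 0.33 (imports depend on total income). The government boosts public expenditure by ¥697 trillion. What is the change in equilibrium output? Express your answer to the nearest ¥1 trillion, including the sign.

+¥905 trillion

Government-spending multiplier = 1/(1 − c + m) = 1/(1 − 0.56 + 0.33) = 1/0.77 ≈ 1.299.
ΔY = k × ΔG = (+¥697 trillion) / 0.77 ≈ +¥905 trillion.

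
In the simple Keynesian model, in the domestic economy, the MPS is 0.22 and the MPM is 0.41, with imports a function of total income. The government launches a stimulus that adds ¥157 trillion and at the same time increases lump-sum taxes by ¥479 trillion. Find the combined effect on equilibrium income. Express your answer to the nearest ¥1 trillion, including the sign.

−¥344 trillion

MPC = 1 − MPS = 1 − 0.22 = 0.78.
Expenditure multiplier = 1/(1 − c + m) = 1/(1 − 0.78 + 0.41) = 1/0.63 ≈ 1.587.
ΔG contributes k·ΔG = (+¥157 trillion) / 0.63 ≈ +¥249.2 trillion.
ΔT of +¥479 trillion changes first-round spending by −c·ΔT = −¥373.62 trillion, contributing k·(−c·ΔT) = (−¥373.62 trillion) / 0.63 ≈ −¥593 trillion.
Net ΔY = k(ΔG − c·ΔT) = (−¥216.62 trillion) / 0.63 ≈ −¥344 trillion.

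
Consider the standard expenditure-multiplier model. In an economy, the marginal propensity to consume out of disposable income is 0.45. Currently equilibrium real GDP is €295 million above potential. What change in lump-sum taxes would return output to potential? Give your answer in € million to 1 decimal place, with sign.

+€360.6 million

Spending multiplier = 1/(1 − MPC) = 1/(1 − 0.45) = 1/0.55 ≈ 1.818.
Tax multiplier = −c·k = −0.45/0.55 ≈ −0.818. Need ΔY = −€295 million, so ΔT = ΔY/(−c·k) = −(−€295 million) × 0.55 / 0.45 ≈ +€360.6 million.
The government should raise lump-sum taxes by €360.6 million.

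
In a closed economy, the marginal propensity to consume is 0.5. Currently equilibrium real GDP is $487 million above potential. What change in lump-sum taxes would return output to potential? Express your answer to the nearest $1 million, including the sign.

Spending multiplier = 1/(1 − MPC) = 1/(1 − 0.5) = 1/0.5 = 2.
Tax multiplier = −c·k = −0.5/0.5 = −1. Need ΔY = −$487 million, so ΔT = ΔY/(−c·k) = −(−$487 million) × 0.5 / 0.5 = +$487 million.
The government should raise lump-sum taxes by $487 million.

+$487 million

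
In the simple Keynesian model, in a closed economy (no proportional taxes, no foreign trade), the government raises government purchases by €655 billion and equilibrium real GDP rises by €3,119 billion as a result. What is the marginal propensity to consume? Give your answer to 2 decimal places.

Implied spending multiplier k = ΔY/ΔG = 3,119/655 ≈ 4.7618.
Since k = 1/(1 − MPC), MPC = 1 − 1/k = 1 − ΔG/ΔY = 1 − 655/3,119 ≈ 0.79.

0.79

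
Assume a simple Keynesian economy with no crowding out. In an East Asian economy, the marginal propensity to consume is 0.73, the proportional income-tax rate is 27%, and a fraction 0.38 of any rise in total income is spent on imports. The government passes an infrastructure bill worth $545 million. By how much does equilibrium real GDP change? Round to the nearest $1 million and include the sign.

Expenditure multiplier = 1/(1 − c(1−t) + m) = 1/(1 − 0.73×0.73 + 0.38) = 1/0.8471 ≈ 1.18.
ΔY = k × ΔG = (+$545 million) / 0.8471 ≈ +$643 million.

+$643 million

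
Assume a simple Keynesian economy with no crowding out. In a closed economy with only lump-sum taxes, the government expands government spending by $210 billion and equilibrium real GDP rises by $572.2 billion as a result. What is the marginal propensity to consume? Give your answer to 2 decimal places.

Implied spending multiplier k = ΔY/ΔG = 572.2/210 ≈ 2.7248.
Since k = 1/(1 − MPC), MPC = 1 − 1/k = 1 − ΔG/ΔY = 1 − 210/572.2 ≈ 0.63.

0.63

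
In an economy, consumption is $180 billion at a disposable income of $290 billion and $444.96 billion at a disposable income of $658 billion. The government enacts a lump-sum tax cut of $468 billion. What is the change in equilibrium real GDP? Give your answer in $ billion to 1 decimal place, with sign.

MPC = ΔC/ΔYd = (444.96 − 180)/(658 − 290) = 264.96/368 = 0.72.
A lump-sum tax change of −$468 billion shifts disposable income by +$468 billion; first-round consumption changes by −c × ΔT = −0.72 × (−$468 billion) = +$336.96 billion.
Expenditure multiplier = 1/(1 − MPC) = 1/(1 − 0.72) = 1/0.28 ≈ 3.571.
The tax multiplier is −c × k ≈ −2.571, so ΔY = k × (−c·ΔT) = (+$336.96 billion) / 0.28 ≈ +$1,203.4 billion.

+$1,203.4 billion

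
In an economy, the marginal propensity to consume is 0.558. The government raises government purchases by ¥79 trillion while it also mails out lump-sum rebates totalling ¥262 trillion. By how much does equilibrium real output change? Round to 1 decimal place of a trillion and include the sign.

Expenditure multiplier = 1/(1 − MPC) = 1/(1 − 0.558) = 1/0.442 ≈ 2.262.
ΔG contributes k·ΔG = (+¥79 trillion) / 0.442 ≈ +¥178.7 trillion.
ΔT of −¥262 trillion changes first-round spending by −c·ΔT = +¥146.196 trillion, contributing k·(−c·ΔT) = (+¥146.196 trillion) / 0.442 ≈ +¥330.8 trillion.
Net ΔY = k(ΔG − c·ΔT) = (+¥225.196 trillion) / 0.442 ≈ +¥509.5 trillion.

+¥509.5 trillion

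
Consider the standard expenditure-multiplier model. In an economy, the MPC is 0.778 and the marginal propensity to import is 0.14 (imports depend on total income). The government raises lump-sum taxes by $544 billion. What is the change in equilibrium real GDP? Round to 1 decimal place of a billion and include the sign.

A lump-sum tax change of +$544 billion shifts disposable income by −$544 billion; first-round consumption changes by −c × ΔT = −0.778 × (+$544 billion) = −$423.232 billion.
Expenditure multiplier = 1/(1 − c + m) = 1/(1 − 0.778 + 0.14) = 1/0.362 ≈ 2.762.
The tax multiplier is −c × k ≈ −2.149, so ΔY = k × (−c·ΔT) = (−$423.232 billion) / 0.362 ≈ −$1,169.1 billion.

−$1,169.1 billion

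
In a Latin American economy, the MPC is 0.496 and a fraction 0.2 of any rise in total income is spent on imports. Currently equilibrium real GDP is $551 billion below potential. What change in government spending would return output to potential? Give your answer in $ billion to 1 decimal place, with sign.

Spending multiplier = 1/(1 − c + m) = 1/(1 − 0.496 + 0.2) = 1/0.704 ≈ 1.42.
Need ΔY = +$551 billion, so ΔG = ΔY/k = (+$551 billion) × 0.704 ≈ +$387.9 billion.
The government should increase government spending by $387.9 billion.

+$387.9 billion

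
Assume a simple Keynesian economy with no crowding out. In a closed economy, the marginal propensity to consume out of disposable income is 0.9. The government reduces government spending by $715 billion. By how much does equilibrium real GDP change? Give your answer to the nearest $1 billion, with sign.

−$7,150 billion

Spending multiplier = 1/(1 − MPC) = 1/(1 − 0.9) = 1/0.1 = 10.
ΔY = k × ΔG = (−$715 billion) / 0.1 = −$7,150 billion.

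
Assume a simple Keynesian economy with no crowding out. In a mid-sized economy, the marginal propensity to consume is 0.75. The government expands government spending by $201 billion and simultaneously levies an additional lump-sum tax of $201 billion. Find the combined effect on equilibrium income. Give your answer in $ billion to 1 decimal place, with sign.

Expenditure multiplier = 1/(1 − MPC) = 1/(1 − 0.75) = 1/0.25 = 4.
ΔG contributes k·ΔG = (+$201 billion) / 0.25 = +$804 billion.
ΔT of +$201 billion changes first-round spending by −c·ΔT = −$150.75 billion, contributing k·(−c·ΔT) = (−$150.75 billion) / 0.25 = −$603 billion.
With ΔG = ΔT and no other leakages, the balanced-budget multiplier is 1, so ΔY = ΔG = +$201 billion.

+$201.0 billion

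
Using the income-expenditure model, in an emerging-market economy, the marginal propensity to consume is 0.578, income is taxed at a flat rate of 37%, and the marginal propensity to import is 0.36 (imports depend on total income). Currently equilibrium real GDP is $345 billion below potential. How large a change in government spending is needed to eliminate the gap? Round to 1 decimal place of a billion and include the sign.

+$343.6 billion

Spending multiplier = 1/(1 − c(1−t) + m) = 1/(1 − 0.578×0.63 + 0.36) = 1/0.99586 ≈ 1.004.
Need ΔY = +$345 billion, so ΔG = ΔY/k = (+$345 billion) × 0.99586 ≈ +$343.6 billion.
The government should increase government spending by $343.6 billion.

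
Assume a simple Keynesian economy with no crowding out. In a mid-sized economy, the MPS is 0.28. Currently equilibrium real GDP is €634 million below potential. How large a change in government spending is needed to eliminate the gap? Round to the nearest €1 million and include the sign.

+€178 million

MPC = 1 − MPS = 1 − 0.28 = 0.72.
Spending multiplier = 1/(1 − MPC) = 1/(1 − 0.72) = 1/0.28 ≈ 3.571.
Need ΔY = +€634 million, so ΔG = ΔY/k = (+€634 million) × 0.28 ≈ +€178 million.
The government should increase government spending by €178 million.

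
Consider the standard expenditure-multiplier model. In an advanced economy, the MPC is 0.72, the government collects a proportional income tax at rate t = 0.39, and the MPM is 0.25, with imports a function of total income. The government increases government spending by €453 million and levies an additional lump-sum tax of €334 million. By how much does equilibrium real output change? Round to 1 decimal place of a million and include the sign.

+€262.1 million

Expenditure multiplier = 1/(1 − c(1−t) + m) = 1/(1 − 0.72×0.61 + 0.25) = 1/0.8108 ≈ 1.233.
ΔG contributes k·ΔG = (+€453 million) / 0.8108 ≈ +€558.7 million.
ΔT of +€334 million changes first-round spending by −c·ΔT = −€240.48 million, contributing k·(−c·ΔT) = (−€240.48 million) / 0.8108 ≈ −€296.6 million.
Net ΔY = k(ΔG − c·ΔT) = (+€212.52 million) / 0.8108 ≈ +€262.1 million.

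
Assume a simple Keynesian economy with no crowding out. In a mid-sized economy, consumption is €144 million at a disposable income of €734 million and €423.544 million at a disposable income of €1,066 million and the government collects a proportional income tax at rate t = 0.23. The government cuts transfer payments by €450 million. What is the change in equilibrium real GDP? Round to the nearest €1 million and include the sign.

−€1,077 million

MPC = ΔC/ΔYd = (423.544 − 144)/(1,066 − 734) = 279.544/332 = 0.842.
The transfer change shifts disposable income by −€450 million, so first-round consumption changes by c·ΔTR = 0.842 × (−€450 million) = −€378.9 million.
Expenditure multiplier = 1/(1 − c(1−t)) = 1/(1 − 0.842×0.77) = 1/0.35166 ≈ 2.844.
The transfer multiplier is c × k ≈ 2.394, so ΔY = k × (c·ΔTR) = (−€378.9 million) / 0.35166 ≈ −€1,077 million.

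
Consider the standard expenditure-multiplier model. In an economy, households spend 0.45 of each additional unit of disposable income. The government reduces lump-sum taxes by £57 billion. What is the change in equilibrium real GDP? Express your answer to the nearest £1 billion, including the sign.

A lump-sum tax change of −£57 billion shifts disposable income by +£57 billion; first-round consumption changes by −c × ΔT = −0.45 × (−£57 billion) = +£25.65 billion.
Expenditure multiplier = 1/(1 − MPC) = 1/(1 − 0.45) = 1/0.55 ≈ 1.818.
The tax multiplier is −c × k ≈ −0.818, so ΔY = k × (−c·ΔT) = (+£25.65 billion) / 0.55 ≈ +£47 billion.

+£47 billion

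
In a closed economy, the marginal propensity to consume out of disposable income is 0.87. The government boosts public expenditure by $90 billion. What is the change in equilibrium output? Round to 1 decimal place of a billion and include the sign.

+$692.3 billion

Expenditure multiplier = 1/(1 − MPC) = 1/(1 − 0.87) = 1/0.13 ≈ 7.692.
ΔY = k × ΔG = (+$90 billion) / 0.13 ≈ +$692.3 billion.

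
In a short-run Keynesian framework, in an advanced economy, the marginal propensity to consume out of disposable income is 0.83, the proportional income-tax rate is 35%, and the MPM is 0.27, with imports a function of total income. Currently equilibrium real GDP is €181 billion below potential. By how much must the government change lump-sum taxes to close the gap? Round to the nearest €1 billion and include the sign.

−€159 billion

Spending multiplier = 1/(1 − c(1−t) + m) = 1/(1 − 0.83×0.65 + 0.27) = 1/0.7305 ≈ 1.369.
Tax multiplier = −c·k = −0.83/0.7305 ≈ −1.136. Need ΔY = +€181 billion, so ΔT = ΔY/(−c·k) = −(+€181 billion) × 0.7305 / 0.83 ≈ −€159 billion.
The government should cut lump-sum taxes by €159 billion.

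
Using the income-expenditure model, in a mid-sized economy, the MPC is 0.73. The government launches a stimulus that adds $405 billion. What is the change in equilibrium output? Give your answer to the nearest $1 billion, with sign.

Spending multiplier = 1/(1 − MPC) = 1/(1 − 0.73) = 1/0.27 ≈ 3.704.
ΔY = k × ΔG = (+$405 billion) / 0.27 = +$1,500 billion.

+$1,500 billion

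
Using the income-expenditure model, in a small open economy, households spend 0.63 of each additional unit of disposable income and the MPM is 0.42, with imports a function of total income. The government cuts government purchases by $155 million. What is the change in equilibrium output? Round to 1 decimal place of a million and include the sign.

Government-spending multiplier = 1/(1 − c + m) = 1/(1 − 0.63 + 0.42) = 1/0.79 ≈ 1.266.
ΔY = k × ΔG = (−$155 million) / 0.79 ≈ −$196.2 million.

−$196.2 million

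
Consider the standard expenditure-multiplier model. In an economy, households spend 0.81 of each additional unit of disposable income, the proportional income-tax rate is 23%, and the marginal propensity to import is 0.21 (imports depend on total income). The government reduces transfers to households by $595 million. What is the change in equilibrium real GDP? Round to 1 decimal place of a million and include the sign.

−$822.0 million

The transfer change shifts disposable income by −$595 million, so first-round consumption changes by c·ΔTR = 0.81 × (−$595 million) = −$481.95 million.
Expenditure multiplier = 1/(1 − c(1−t) + m) = 1/(1 − 0.81×0.77 + 0.21) = 1/0.5863 ≈ 1.706.
The transfer multiplier is c × k ≈ 1.382, so ΔY = k × (c·ΔTR) = (−$481.95 million) / 0.5863 ≈ −$822 million.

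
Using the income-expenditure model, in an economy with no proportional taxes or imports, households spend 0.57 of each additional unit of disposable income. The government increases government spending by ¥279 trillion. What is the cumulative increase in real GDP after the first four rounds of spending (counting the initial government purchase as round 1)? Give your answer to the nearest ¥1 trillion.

¥580 trillion

Round 1 adds ΔG = ¥279 trillion; each later round is MPC = 0.57 times the previous.
After 4 rounds: 279 + 159.03 + 90.6471 + 51.668847 = ΔG·(1 − c^4)/(1 − c) = 279 × (1 − 0.10556001)/0.43 ≈ ¥580 trillion.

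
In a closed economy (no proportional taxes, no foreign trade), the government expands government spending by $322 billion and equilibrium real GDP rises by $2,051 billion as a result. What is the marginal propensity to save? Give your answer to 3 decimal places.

Implied spending multiplier k = ΔY/ΔG = 2,051/322 ≈ 6.3696.
Since k = 1/(1 − MPC), MPC = 1 − 1/k = 1 − ΔG/ΔY = 1 − 322/2,051 ≈ 0.843.
MPS = 1 − MPC = 0.157.

0.157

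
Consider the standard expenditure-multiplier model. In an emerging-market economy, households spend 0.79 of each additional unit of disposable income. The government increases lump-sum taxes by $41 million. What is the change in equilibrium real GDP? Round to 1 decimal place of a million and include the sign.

−$154.2 million

A lump-sum tax change of +$41 million shifts disposable income by −$41 million; first-round consumption changes by −c × ΔT = −0.79 × (+$41 million) = −$32.39 million.
Expenditure multiplier = 1/(1 − MPC) = 1/(1 − 0.79) = 1/0.21 ≈ 4.762.
The tax multiplier is −c × k ≈ −3.762, so ΔY = k × (−c·ΔT) = (−$32.39 million) / 0.21 ≈ −$154.2 million.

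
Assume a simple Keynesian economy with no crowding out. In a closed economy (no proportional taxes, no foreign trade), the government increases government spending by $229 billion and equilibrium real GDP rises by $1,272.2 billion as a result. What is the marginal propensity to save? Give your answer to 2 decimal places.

Implied spending multiplier k = ΔY/ΔG = 1,272.2/229 ≈ 5.5555.
Since k = 1/(1 − MPC), MPC = 1 − 1/k = 1 − ΔG/ΔY = 1 − 229/1,272.2 ≈ 0.82.
MPS = 1 − MPC = 0.18.

0.18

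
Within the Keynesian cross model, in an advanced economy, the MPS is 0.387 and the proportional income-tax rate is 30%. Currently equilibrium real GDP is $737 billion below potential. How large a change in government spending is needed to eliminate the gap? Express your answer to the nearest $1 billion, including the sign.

MPC = 1 − MPS = 1 − 0.387 = 0.613.
Spending multiplier = 1/(1 − c(1−t)) = 1/(1 − 0.613×0.7) = 1/0.5709 ≈ 1.752.
Need ΔY = +$737 billion, so ΔG = ΔY/k = (+$737 billion) × 0.5709 ≈ +$421 billion.
The government should increase government spending by $421 billion.

+$421 billion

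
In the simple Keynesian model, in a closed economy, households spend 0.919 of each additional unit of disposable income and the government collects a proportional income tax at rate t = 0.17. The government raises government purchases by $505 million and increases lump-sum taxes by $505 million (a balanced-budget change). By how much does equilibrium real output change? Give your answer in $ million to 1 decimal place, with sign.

Expenditure multiplier = 1/(1 − c(1−t)) = 1/(1 − 0.919×0.83) = 1/0.23723 ≈ 4.215.
ΔG contributes k·ΔG = (+$505 million) / 0.23723 ≈ +$2,128.7 million.
ΔT of +$505 million changes first-round spending by −c·ΔT = −$464.095 million, contributing k·(−c·ΔT) = (−$464.095 million) / 0.23723 ≈ −$1,956.3 million.
Net ΔY = k(ΔG − c·ΔT) = (+$40.905 million) / 0.23723 ≈ +$172.4 million.

+$172.4 million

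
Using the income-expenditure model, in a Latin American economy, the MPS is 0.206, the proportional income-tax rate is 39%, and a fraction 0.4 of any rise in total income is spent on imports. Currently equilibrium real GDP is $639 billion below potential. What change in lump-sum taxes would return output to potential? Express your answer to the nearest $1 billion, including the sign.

MPC = 1 − MPS = 1 − 0.206 = 0.794.
Spending multiplier = 1/(1 − c(1−t) + m) = 1/(1 − 0.794×0.61 + 0.4) = 1/0.91566 ≈ 1.092.
Tax multiplier = −c·k = −0.794/0.91566 ≈ −0.867. Need ΔY = +$639 billion, so ΔT = ΔY/(−c·k) = −(+$639 billion) × 0.91566 / 0.794 ≈ −$737 billion.
The government should cut lump-sum taxes by $737 billion.

−$737 billion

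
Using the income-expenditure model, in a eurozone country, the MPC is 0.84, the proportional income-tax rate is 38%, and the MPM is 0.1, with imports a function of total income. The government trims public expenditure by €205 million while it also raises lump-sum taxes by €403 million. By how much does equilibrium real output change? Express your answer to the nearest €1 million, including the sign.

Expenditure multiplier = 1/(1 − c(1−t) + m) = 1/(1 − 0.84×0.62 + 0.1) = 1/0.5792 ≈ 1.727.
ΔG contributes k·ΔG = (−€205 million) / 0.5792 ≈ −€353.9 million.
ΔT of +€403 million changes first-round spending by −c·ΔT = −€338.52 million, contributing k·(−c·ΔT) = (−€338.52 million) / 0.5792 ≈ −€584.5 million.
Net ΔY = k(ΔG − c·ΔT) = (−€543.52 million) / 0.5792 ≈ −€938 million.

−€938 million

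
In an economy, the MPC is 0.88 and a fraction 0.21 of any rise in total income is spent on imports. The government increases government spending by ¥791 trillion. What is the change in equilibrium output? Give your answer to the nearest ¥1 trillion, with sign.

Expenditure multiplier = 1/(1 − c + m) = 1/(1 − 0.88 + 0.21) = 1/0.33 ≈ 3.03.
ΔY = k × ΔG = (+¥791 trillion) / 0.33 ≈ +¥2,397 trillion.

+¥2,397 trillion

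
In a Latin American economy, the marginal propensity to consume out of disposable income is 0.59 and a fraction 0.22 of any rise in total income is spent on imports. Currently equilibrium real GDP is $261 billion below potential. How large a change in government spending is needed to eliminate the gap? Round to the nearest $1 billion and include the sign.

Spending multiplier = 1/(1 − c + m) = 1/(1 − 0.59 + 0.22) = 1/0.63 ≈ 1.587.
Need ΔY = +$261 billion, so ΔG = ΔY/k = (+$261 billion) × 0.63 ≈ +$164 billion.
The government should increase government spending by $164 billion.

+$164 billion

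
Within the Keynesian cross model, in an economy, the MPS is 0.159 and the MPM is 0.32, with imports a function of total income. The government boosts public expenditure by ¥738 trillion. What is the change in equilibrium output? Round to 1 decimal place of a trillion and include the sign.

+¥1,540.7 trillion

MPC = 1 − MPS = 1 − 0.159 = 0.841.
Expenditure multiplier = 1/(1 − c + m) = 1/(1 − 0.841 + 0.32) = 1/0.479 ≈ 2.088.
ΔY = k × ΔG = (+¥738 trillion) / 0.479 ≈ +¥1,540.7 trillion.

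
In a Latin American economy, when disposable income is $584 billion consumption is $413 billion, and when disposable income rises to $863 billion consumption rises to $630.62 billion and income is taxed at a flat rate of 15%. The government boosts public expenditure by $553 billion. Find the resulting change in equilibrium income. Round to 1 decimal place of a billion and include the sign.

MPC = ΔC/ΔYd = (630.62 − 413)/(863 − 584) = 217.62/279 = 0.78.
Government-spending multiplier = 1/(1 − c(1−t)) = 1/(1 − 0.78×0.85) = 1/0.337 ≈ 2.967.
ΔY = k × ΔG = (+$553 billion) / 0.337 ≈ +$1,640.9 billion.

+$1,640.9 billion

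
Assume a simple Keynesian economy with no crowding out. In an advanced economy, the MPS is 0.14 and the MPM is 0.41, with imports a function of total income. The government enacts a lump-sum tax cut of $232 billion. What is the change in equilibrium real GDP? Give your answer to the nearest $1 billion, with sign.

MPC = 1 − MPS = 1 − 0.14 = 0.86.
A lump-sum tax change of −$232 billion shifts disposable income by +$232 billion; first-round consumption changes by −c × ΔT = −0.86 × (−$232 billion) = +$199.52 billion.
Expenditure multiplier = 1/(1 − c + m) = 1/(1 − 0.86 + 0.41) = 1/0.55 ≈ 1.818.
The tax multiplier is −c × k ≈ −1.564, so ΔY = k × (−c·ΔT) = (+$199.52 billion) / 0.55 ≈ +$363 billion.

+$363 billion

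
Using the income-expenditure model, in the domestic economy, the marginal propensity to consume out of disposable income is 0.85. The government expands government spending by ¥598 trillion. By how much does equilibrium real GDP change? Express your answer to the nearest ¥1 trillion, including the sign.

Spending multiplier = 1/(1 − MPC) = 1/(1 − 0.85) = 1/0.15 ≈ 6.667.
ΔY = k × ΔG = (+¥598 trillion) / 0.15 ≈ +¥3,987 trillion.

+¥3,987 trillion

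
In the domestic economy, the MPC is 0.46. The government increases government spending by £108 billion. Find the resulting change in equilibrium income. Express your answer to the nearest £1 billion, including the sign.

Spending multiplier = 1/(1 − MPC) = 1/(1 − 0.46) = 1/0.54 ≈ 1.852.
ΔY = k × ΔG = (+£108 billion) / 0.54 = +£200 billion.

+£200 billion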